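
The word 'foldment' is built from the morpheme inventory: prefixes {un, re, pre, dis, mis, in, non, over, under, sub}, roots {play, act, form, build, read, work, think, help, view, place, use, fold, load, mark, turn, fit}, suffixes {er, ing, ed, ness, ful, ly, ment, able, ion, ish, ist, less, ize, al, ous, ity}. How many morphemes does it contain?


Segmenting 'foldment' against the inventory:
  'fold' -> root (morpheme 1)
  'ment' -> suffix (morpheme 2)
Total morphemes: 2

2


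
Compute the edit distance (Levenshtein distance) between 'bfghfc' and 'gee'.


Building DP table for s1='bfghfc' (len 6) and s2='gee' (len 3):
       g  e  e
    0  1  2  3
  b 1  1  2  3
  f 2  2  2  3
  g 3  2  3  3
  h 4  3  3  4
  f 5  4  4  4
  c 6  5  5  5
Edit distance = dp[6][3] = 5

5


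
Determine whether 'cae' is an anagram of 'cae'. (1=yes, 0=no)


Sort characters of 'cae': 'ace'
Sort characters of 'cae': 'ace'
Sorted forms match -> they ARE anagrams
Result: 1

1


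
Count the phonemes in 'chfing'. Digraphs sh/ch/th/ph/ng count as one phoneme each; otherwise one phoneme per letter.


Parsing 'chfing' greedily, digraphs first:
  'ch' -> digraph (1 consonant phoneme) (phonemes so far: 1)
  'f' -> consonant phoneme (phonemes so far: 2)
  'i' -> vowel phoneme (phonemes so far: 3)
  'ng' -> digraph (1 consonant phoneme) (phonemes so far: 4)
Total phonemes: 4

4


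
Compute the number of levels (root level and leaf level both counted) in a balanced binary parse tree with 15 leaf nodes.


In a balanced binary tree with n leaves the deepest leaf is ceil(log2(n)) edges below the root,
so counting node levels inclusive of root and leaves gives ceil(log2(n)) + 1 levels.
log2(15) = 3.9069
ceil(3.9069) = 4
levels = 4 + 1 = 5

5


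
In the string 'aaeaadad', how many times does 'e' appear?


Scanning 'aaeaadad' for 'e':
  Position 2: 'e' -> MATCH (count: 1)
Total occurrences of 'e': 1

1


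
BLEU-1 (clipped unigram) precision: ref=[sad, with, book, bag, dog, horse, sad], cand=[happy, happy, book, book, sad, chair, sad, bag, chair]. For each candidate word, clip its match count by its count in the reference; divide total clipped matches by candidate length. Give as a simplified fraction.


Reference word counts: {'bag': 1, 'book': 1, 'dog': 1, 'horse': 1, 'sad': 2, 'with': 1}
Checking each candidate word (with clipping):
  'happy' -> not in reference -> no match (matches: 0)
  'happy' -> not in reference -> no match (matches: 0)
  'book' -> in reference (ref count 1, used 1/1) -> match (matches: 1)
  'book' -> ref count 1 already used up (1/1) -> clipped, no match (matches: 1)
  'sad' -> in reference (ref count 2, used 1/2) -> match (matches: 2)
  'chair' -> not in reference -> no match (matches: 2)
  'sad' -> in reference (ref count 2, used 2/2) -> match (matches: 3)
  'bag' -> in reference (ref count 1, used 1/1) -> match (matches: 4)
  'chair' -> not in reference -> no match (matches: 4)
Clipped matches: 4, Candidate length: 9
Precision = 4/9

4/9


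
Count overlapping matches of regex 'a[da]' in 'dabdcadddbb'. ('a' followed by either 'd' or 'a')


Pattern: a[da] means 'a' followed by either 'd' or 'a'.
Scanning 'dabdcadddbb' position-by-position:
  Pos 0: window 'da' -> no
  Pos 1: window 'ab' -> no
  Pos 2: window 'bd' -> no
  Pos 3: window 'dc' -> no
  Pos 4: window 'ca' -> no
  Pos 5: window 'ad' -> MATCH
  Pos 6: window 'dd' -> no
  Pos 7: window 'dd' -> no
  Pos 8: window 'db' -> no
  Pos 9: window 'bb' -> no
  Pos 10: window 'b' -> no
Total matches: 1

1


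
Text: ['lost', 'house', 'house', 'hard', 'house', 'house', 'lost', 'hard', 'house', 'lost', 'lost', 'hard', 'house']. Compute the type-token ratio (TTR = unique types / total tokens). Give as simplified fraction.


Tokens: 13
Unique types: ('hard', 'house', 'lost') = 3
TTR = 3/13
Already in lowest terms.

3/13


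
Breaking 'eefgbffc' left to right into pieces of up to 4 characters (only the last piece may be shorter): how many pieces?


'eefgbffc' has 8 characters.
Chunking with max size 4:
  Chunk 1: 'eefg' (positions 0-3)
  Chunk 2: 'bffc' (positions 4-7)
Total chunks: ceil(8 / 4) = 2

2


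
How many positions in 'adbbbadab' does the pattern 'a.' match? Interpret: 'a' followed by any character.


Pattern: a. means 'a' followed by any character.
Scanning 'adbbbadab' position-by-position:
  Pos 0: window 'ad' -> MATCH
  Pos 1: window 'db' -> no
  Pos 2: window 'bb' -> no
  Pos 3: window 'bb' -> no
  Pos 4: window 'ba' -> no
  Pos 5: window 'ad' -> MATCH
  Pos 6: window 'da' -> no
  Pos 7: window 'ab' -> MATCH
  Pos 8: window 'b' -> no
Total matches: 3

3


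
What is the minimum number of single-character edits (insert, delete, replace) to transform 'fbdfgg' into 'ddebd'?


Building DP table for s1='fbdfgg' (len 6) and s2='ddebd' (len 5):
       d  d  e  b  d
    0  1  2  3  4  5
  f 1  1  2  3  4  5
  b 2  2  2  3  3  4
  d 3  2  2  3  4  3
  f 4  3  3  3  4  4
  g 5  4  4  4  4  5
  g 6  5  5  5  5  5
Edit distance = dp[6][5] = 5

5


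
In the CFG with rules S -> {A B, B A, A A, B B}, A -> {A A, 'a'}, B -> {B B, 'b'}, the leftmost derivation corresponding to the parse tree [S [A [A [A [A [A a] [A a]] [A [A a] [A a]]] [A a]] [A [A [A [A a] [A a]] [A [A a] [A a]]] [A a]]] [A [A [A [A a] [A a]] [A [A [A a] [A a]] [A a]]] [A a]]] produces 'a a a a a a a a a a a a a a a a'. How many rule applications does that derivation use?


Every bracketed nonterminal node [X ...] in the tree is produced by exactly one rule application.
Reading the tree off as a leftmost derivation:
  Step 1: S  =>  A A   (applied S -> A A)
  Step 2: A A  =>  A A A   (applied A -> A A)
  Step 3: A A A  =>  A A A A   (applied A -> A A)
  Step 4: A A A A  =>  A A A A A   (applied A -> A A)
  Step 5: A A A A A  =>  A A A A A A   (applied A -> A A)
  Step 6: A A A A A A  =>  a A A A A A   (applied A -> a)
  Step 7: a A A A A A  =>  a a A A A A   (applied A -> a)
  Step 8: a a A A A A  =>  a a A A A A A   (applied A -> A A)
  Step 9: a a A A A A A  =>  a a a A A A A   (applied A -> a)
  Step 10: a a a A A A A  =>  a a a a A A A   (applied A -> a)
  Step 11: a a a a A A A  =>  a a a a a A A   (applied A -> a)
  Step 12: a a a a a A A  =>  a a a a a A A A   (applied A -> A A)
  Step 13: a a a a a A A A  =>  a a a a a A A A A   (applied A -> A A)
  Step 14: a a a a a A A A A  =>  a a a a a A A A A A   (applied A -> A A)
  Step 15: a a a a a A A A A A  =>  a a a a a a A A A A   (applied A -> a)
  Step 16: a a a a a a A A A A  =>  a a a a a a a A A A   (applied A -> a)
  Step 17: a a a a a a a A A A  =>  a a a a a a a A A A A   (applied A -> A A)
  Step 18: a a a a a a a A A A A  =>  a a a a a a a a A A A   (applied A -> a)
  Step 19: a a a a a a a a A A A  =>  a a a a a a a a a A A   (applied A -> a)
  Step 20: a a a a a a a a a A A  =>  a a a a a a a a a a A   (applied A -> a)
  Step 21: a a a a a a a a a a A  =>  a a a a a a a a a a A A   (applied A -> A A)
  Step 22: a a a a a a a a a a A A  =>  a a a a a a a a a a A A A   (applied A -> A A)
  Step 23: a a a a a a a a a a A A A  =>  a a a a a a a a a a A A A A   (applied A -> A A)
  Step 24: a a a a a a a a a a A A A A  =>  a a a a a a a a a a a A A A   (applied A -> a)
  Step 25: a a a a a a a a a a a A A A  =>  a a a a a a a a a a a a A A   (applied A -> a)
  Step 26: a a a a a a a a a a a a A A  =>  a a a a a a a a a a a a A A A   (applied A -> A A)
  Step 27: a a a a a a a a a a a a A A A  =>  a a a a a a a a a a a a A A A A   (applied A -> A A)
  Step 28: a a a a a a a a a a a a A A A A  =>  a a a a a a a a a a a a a A A A   (applied A -> a)
  Step 29: a a a a a a a a a a a a a A A A  =>  a a a a a a a a a a a a a a A A   (applied A -> a)
  Step 30: a a a a a a a a a a a a a a A A  =>  a a a a a a a a a a a a a a a A   (applied A -> a)
  Step 31: a a a a a a a a a a a a a a a A  =>  a a a a a a a a a a a a a a a a   (applied A -> a)
Final yield: a a a a a a a a a a a a a a a a
Total rewrite steps: 31

31


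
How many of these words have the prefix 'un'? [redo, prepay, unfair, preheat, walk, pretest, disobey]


Checking each word for prefix 'un':
  'redo' -> no (count: 0)
  'prepay' -> no (count: 0)
  'unfair' -> YES, starts with 'un' (count: 1)
  'preheat' -> no (count: 1)
  'walk' -> no (count: 1)
  'pretest' -> no (count: 1)
  'disobey' -> no (count: 1)
Total with prefix 'un': 1

1


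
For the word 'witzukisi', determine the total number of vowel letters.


Scanning each character of 'witzukisi':
  Position 1: 'w' -> consonant (running count: 0)
  Position 2: 'i' -> vowel (running count: 1)
  Position 3: 't' -> consonant (running count: 1)
  Position 4: 'z' -> consonant (running count: 1)
  Position 5: 'u' -> vowel (running count: 2)
  Position 6: 'k' -> consonant (running count: 2)
  Position 7: 'i' -> vowel (running count: 3)
  Position 8: 's' -> consonant (running count: 3)
  Position 9: 'i' -> vowel (running count: 4)
Total vowels: 4

4


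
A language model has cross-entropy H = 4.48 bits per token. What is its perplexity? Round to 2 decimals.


Perplexity formula: PP = 2^H
H = 4.48
PP = 2^4.48
Decompose: 2^4.48 = 2^4 * 2^0.48
2^4 = 16, 2^0.48 ~ 1.3947437
PP ~ 16 * 1.3947437 = 22.3158992
Rounded to 2 decimals: 22.32

22.32


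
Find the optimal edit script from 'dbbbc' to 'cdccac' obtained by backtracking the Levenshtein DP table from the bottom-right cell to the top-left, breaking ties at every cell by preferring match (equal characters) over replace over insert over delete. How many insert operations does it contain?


Edit distance = 4. Backtracking from cell (5, 6) with preference match > replace > insert > delete,
then listing the resulting alignment 'dbbbc' -> 'cdccac' left to right:
  Step 1: insert 'c' [insertion #1]
  Step 2: keep 'd'
  Step 3: replace b->c
  Step 4: replace b->c
  Step 5: replace b->a
  Step 6: keep 'c'
Total insertions: 1

1


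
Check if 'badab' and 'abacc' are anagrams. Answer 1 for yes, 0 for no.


Sort characters of 'badab': 'aabbd'
Sort characters of 'abacc': 'aabcc'
Sorted forms differ -> they are NOT anagrams
Result: 0

0


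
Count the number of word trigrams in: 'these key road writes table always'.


Word trigrams from [6] words:
  Trigram 1: (these key road)
  Trigram 2: (key road writes)
  Trigram 3: (road writes table)
  Trigram 4: (writes table always)
Total word trigrams: 6 - 2 = 4

4


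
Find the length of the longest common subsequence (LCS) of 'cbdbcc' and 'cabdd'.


DP table for LCS of 'cbdbcc' and 'cabdd':
       c  a  b  d  d
    0  0  0  0  0  0
  c 0  1  1  1  1  1
  b 0  1  1  2  2  2
  d 0  1  1  2  3  3
  b 0  1  1  2  3  3
  c 0  1  1  2  3  3
  c 0  1  1  2  3  3
LCS: 'cbd'
LCS length = 3

3


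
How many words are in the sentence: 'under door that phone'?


Counting words by splitting on spaces:
  Word 1: 'under'
  Word 2: 'door'
  Word 3: 'that'
  Word 4: 'phone'
Total words: 4

4


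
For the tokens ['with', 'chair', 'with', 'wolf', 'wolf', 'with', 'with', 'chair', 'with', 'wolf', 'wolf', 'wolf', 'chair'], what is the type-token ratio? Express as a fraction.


Tokens: 13
Unique types: ('chair', 'with', 'wolf') = 3
TTR = 3/13
Already in lowest terms.

3/13


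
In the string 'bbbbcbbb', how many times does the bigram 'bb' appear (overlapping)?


Scanning 'bbbbcbbb' for bigram 'bb':
  Position 0: 'bb' -> MATCH
  Position 1: 'bb' -> MATCH
  Position 2: 'bb' -> MATCH
  Position 3: 'bc' -> no
  Position 4: 'cb' -> no
  Position 5: 'bb' -> MATCH
  Position 6: 'bb' -> MATCH
Total matches: 5

5


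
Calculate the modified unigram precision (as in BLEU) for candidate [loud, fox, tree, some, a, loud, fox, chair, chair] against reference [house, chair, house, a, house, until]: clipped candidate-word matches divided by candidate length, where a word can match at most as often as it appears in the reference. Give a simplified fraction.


Reference word counts: {'a': 1, 'chair': 1, 'house': 3, 'until': 1}
Checking each candidate word (with clipping):
  'loud' -> not in reference -> no match (matches: 0)
  'fox' -> not in reference -> no match (matches: 0)
  'tree' -> not in reference -> no match (matches: 0)
  'some' -> not in reference -> no match (matches: 0)
  'a' -> in reference (ref count 1, used 1/1) -> match (matches: 1)
  'loud' -> not in reference -> no match (matches: 1)
  'fox' -> not in reference -> no match (matches: 1)
  'chair' -> in reference (ref count 1, used 1/1) -> match (matches: 2)
  'chair' -> ref count 1 already used up (1/1) -> clipped, no match (matches: 2)
Clipped matches: 2, Candidate length: 9
Precision = 2/9

2/9


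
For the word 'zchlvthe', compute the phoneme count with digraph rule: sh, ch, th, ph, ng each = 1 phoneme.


Parsing 'zchlvthe' greedily, digraphs first:
  'z' -> consonant phoneme (phonemes so far: 1)
  'ch' -> digraph (1 consonant phoneme) (phonemes so far: 2)
  'l' -> consonant phoneme (phonemes so far: 3)
  'v' -> consonant phoneme (phonemes so far: 4)
  'th' -> digraph (1 consonant phoneme) (phonemes so far: 5)
  'e' -> vowel phoneme (phonemes so far: 6)
Total phonemes: 6

6


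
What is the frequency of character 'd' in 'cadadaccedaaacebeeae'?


Scanning 'cadadaccedaaacebeeae' for 'd':
  Position 2: 'd' -> MATCH (count: 1)
  Position 4: 'd' -> MATCH (count: 2)
  Position 9: 'd' -> MATCH (count: 3)
Total occurrences of 'd': 3

3


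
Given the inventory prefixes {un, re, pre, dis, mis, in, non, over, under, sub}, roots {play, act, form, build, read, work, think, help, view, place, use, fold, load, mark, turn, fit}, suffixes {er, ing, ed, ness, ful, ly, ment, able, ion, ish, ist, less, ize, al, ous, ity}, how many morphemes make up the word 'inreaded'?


Segmenting 'inreaded' against the inventory:
  'in' -> prefix (morpheme 1)
  'read' -> root (morpheme 2)
  'ed' -> suffix (morpheme 3)
Total morphemes: 3

3


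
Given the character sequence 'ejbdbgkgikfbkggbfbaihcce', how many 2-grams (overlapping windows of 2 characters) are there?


String 'ejbdbgkgikfbkggbfbaihcce' has length L = 24.
Number of overlapping n-grams = L - n + 1
Substituting: 24 - 2 + 1 = 23

23


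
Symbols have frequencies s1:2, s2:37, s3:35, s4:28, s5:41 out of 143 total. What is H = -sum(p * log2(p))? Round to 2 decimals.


Computing entropy H = -sum(p_i * log2(p_i)):
  s1: p = 2/143 = 0.0140, -p*log2(p) = 0.0862
  s2: p = 37/143 = 0.2587, -p*log2(p) = 0.5047
  s3: p = 35/143 = 0.2448, -p*log2(p) = 0.4970
  s4: p = 28/143 = 0.1958, -p*log2(p) = 0.4606
  s5: p = 41/143 = 0.2867, -p*log2(p) = 0.5167
H = sum of terms = 2.0652
Rounded to 2 decimals: 2.07

2.07


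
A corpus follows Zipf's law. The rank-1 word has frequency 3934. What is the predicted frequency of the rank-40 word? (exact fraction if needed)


Zipf's law: freq(rank) = f1 / rank
f1 = 3934, rank = 40
freq = 3934 / 40
GCD(3934, 40) = 2
Simplified: 1967/20

1967/20


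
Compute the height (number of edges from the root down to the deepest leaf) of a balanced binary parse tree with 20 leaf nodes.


In a balanced binary tree with n leaves the deepest leaf is ceil(log2(n)) edges below the root.
log2(20) = 4.3219
ceil(4.3219) = 5
height (edges) = 5

5


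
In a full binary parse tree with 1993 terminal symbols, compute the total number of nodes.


Leaf nodes (terminals): 1993
Internal nodes = n - 1 = 1993 - 1 = 1992
Total = leaves + internal = 1993 + 1992 = 3985

3985


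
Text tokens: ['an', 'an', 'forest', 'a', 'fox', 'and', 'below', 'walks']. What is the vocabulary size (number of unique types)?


Listing all tokens and tracking unique types:
  Token 1: 'an' -> NEW (unique so far: 1)
  Token 2: 'an' -> duplicate (unique so far: 1)
  Token 3: 'forest' -> NEW (unique so far: 2)
  Token 4: 'a' -> NEW (unique so far: 3)
  Token 5: 'fox' -> NEW (unique so far: 4)
  Token 6: 'and' -> NEW (unique so far: 5)
  Token 7: 'below' -> NEW (unique so far: 6)
  Token 8: 'walks' -> NEW (unique so far: 7)
Unique types: ('a', 'an', 'and', 'below', 'forest', 'fox', 'walks')
Vocabulary size: 7

7


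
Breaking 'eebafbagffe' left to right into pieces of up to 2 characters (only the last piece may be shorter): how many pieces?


'eebafbagffe' has 11 characters.
Chunking with max size 2:
  Chunk 1: 'ee' (positions 0-1)
  Chunk 2: 'ba' (positions 2-3)
  Chunk 3: 'fb' (positions 4-5)
  Chunk 4: 'ag' (positions 6-7)
  Chunk 5: 'ff' (positions 8-9)
  Chunk 6: 'e' (positions 10-10)
Total chunks: ceil(11 / 2) = 6

6


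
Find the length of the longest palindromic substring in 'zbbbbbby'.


Scanning 'zbbbbbby' for palindromic substrings.
Substring at positions 1-6: 'bbbbbb'.
Check: reverse('bbbbbb') = 'bbbbbb' -> palindrome confirmed.
Neighbouring characters ('z' / 'y') break symmetry, so it cannot extend further.
No longer palindromic substring exists; longest length = 6

6


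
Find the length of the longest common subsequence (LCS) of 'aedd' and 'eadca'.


DP table for LCS of 'aedd' and 'eadca':
       e  a  d  c  a
    0  0  0  0  0  0
  a 0  0  1  1  1  1
  e 0  1  1  1  1  1
  d 0  1  1  2  2  2
  d 0  1  1  2  2  2
LCS: 'ad'
LCS length = 2

2


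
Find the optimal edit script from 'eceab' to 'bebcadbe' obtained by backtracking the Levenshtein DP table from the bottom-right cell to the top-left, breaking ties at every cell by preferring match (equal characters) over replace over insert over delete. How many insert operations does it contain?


Edit distance = 5. Backtracking from cell (5, 8) with preference match > replace > insert > delete,
then listing the resulting alignment 'eceab' -> 'bebcadbe' left to right:
  Step 1: insert 'b' [insertion #1]
  Step 2: keep 'e'
  Step 3: insert 'b' [insertion #2]
  Step 4: keep 'c'
  Step 5: replace e->a
  Step 6: replace a->d
  Step 7: keep 'b'
  Step 8: insert 'e' [insertion #3]
Total insertions: 3

3


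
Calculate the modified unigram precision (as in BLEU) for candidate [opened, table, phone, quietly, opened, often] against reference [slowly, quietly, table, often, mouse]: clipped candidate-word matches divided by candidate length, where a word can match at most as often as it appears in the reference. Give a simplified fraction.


Reference word counts: {'mouse': 1, 'often': 1, 'quietly': 1, 'slowly': 1, 'table': 1}
Checking each candidate word (with clipping):
  'opened' -> not in reference -> no match (matches: 0)
  'table' -> in reference (ref count 1, used 1/1) -> match (matches: 1)
  'phone' -> not in reference -> no match (matches: 1)
  'quietly' -> in reference (ref count 1, used 1/1) -> match (matches: 2)
  'opened' -> not in reference -> no match (matches: 2)
  'often' -> in reference (ref count 1, used 1/1) -> match (matches: 3)
Clipped matches: 3, Candidate length: 6
Precision = 3/6 = 1/2

1/2


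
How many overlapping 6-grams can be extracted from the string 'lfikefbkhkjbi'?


String 'lfikefbkhkjbi' has length L = 13.
Number of overlapping n-grams = L - n + 1
Substituting: 13 - 6 + 1 = 8

8


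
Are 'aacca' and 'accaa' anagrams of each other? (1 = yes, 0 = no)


Sort characters of 'aacca': 'aaacc'
Sort characters of 'accaa': 'aaacc'
Sorted forms match -> they ARE anagrams
Result: 1

1


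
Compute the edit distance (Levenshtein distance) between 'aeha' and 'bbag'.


Building DP table for s1='aeha' (len 4) and s2='bbag' (len 4):
       b  b  a  g
    0  1  2  3  4
  a 1  1  2  2  3
  e 2  2  2  3  3
  h 3  3  3  3  4
  a 4  4  4  3  4
Edit distance = dp[4][4] = 4

4


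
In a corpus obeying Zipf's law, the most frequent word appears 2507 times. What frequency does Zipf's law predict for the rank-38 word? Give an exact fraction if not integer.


Zipf's law: freq(rank) = f1 / rank
f1 = 2507, rank = 38
freq = 2507 / 38
GCD(2507, 38) = 1
Simplified: 2507/38

2507/38


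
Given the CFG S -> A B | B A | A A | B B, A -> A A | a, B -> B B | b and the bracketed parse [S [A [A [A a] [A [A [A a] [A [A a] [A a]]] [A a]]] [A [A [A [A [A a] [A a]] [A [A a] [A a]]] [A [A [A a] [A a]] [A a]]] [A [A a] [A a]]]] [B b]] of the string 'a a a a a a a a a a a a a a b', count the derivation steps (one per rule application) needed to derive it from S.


Every bracketed nonterminal node [X ...] in the tree is produced by exactly one rule application.
Reading the tree off as a leftmost derivation:
  Step 1: S  =>  A B   (applied S -> A B)
  Step 2: A B  =>  A A B   (applied A -> A A)
  Step 3: A A B  =>  A A A B   (applied A -> A A)
  Step 4: A A A B  =>  a A A B   (applied A -> a)
  Step 5: a A A B  =>  a A A A B   (applied A -> A A)
  Step 6: a A A A B  =>  a A A A A B   (applied A -> A A)
  Step 7: a A A A A B  =>  a a A A A B   (applied A -> a)
  Step 8: a a A A A B  =>  a a A A A A B   (applied A -> A A)
  Step 9: a a A A A A B  =>  a a a A A A B   (applied A -> a)
  Step 10: a a a A A A B  =>  a a a a A A B   (applied A -> a)
  Step 11: a a a a A A B  =>  a a a a a A B   (applied A -> a)
  Step 12: a a a a a A B  =>  a a a a a A A B   (applied A -> A A)
  Step 13: a a a a a A A B  =>  a a a a a A A A B   (applied A -> A A)
  Step 14: a a a a a A A A B  =>  a a a a a A A A A B   (applied A -> A A)
  Step 15: a a a a a A A A A B  =>  a a a a a A A A A A B   (applied A -> A A)
  Step 16: a a a a a A A A A A B  =>  a a a a a a A A A A B   (applied A -> a)
  Step 17: a a a a a a A A A A B  =>  a a a a a a a A A A B   (applied A -> a)
  Step 18: a a a a a a a A A A B  =>  a a a a a a a A A A A B   (applied A -> A A)
  Step 19: a a a a a a a A A A A B  =>  a a a a a a a a A A A B   (applied A -> a)
  Step 20: a a a a a a a a A A A B  =>  a a a a a a a a a A A B   (applied A -> a)
  Step 21: a a a a a a a a a A A B  =>  a a a a a a a a a A A A B   (applied A -> A A)
  Step 22: a a a a a a a a a A A A B  =>  a a a a a a a a a A A A A B   (applied A -> A A)
  Step 23: a a a a a a a a a A A A A B  =>  a a a a a a a a a a A A A B   (applied A -> a)
  Step 24: a a a a a a a a a a A A A B  =>  a a a a a a a a a a a A A B   (applied A -> a)
  Step 25: a a a a a a a a a a a A A B  =>  a a a a a a a a a a a a A B   (applied A -> a)
  Step 26: a a a a a a a a a a a a A B  =>  a a a a a a a a a a a a A A B   (applied A -> A A)
  Step 27: a a a a a a a a a a a a A A B  =>  a a a a a a a a a a a a a A B   (applied A -> a)
  Step 28: a a a a a a a a a a a a a A B  =>  a a a a a a a a a a a a a a B   (applied A -> a)
  Step 29: a a a a a a a a a a a a a a B  =>  a a a a a a a a a a a a a a b   (applied B -> b)
Final yield: a a a a a a a a a a a a a a b
Total rewrite steps: 29

29


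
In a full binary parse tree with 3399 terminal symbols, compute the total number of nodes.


Leaf nodes (terminals): 3399
Internal nodes = n - 1 = 3399 - 1 = 3398
Total = leaves + internal = 3399 + 3398 = 6797

6797


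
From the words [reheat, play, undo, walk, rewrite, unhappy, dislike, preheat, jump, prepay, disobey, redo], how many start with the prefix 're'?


Checking each word for prefix 're':
  'reheat' -> YES, starts with 're' (count: 1)
  'play' -> no (count: 1)
  'undo' -> no (count: 1)
  'walk' -> no (count: 1)
  'rewrite' -> YES, starts with 're' (count: 2)
  'unhappy' -> no (count: 2)
  'dislike' -> no (count: 2)
  'preheat' -> no (count: 2)
  'jump' -> no (count: 2)
  'prepay' -> no (count: 2)
  'disobey' -> no (count: 2)
  'redo' -> YES, starts with 're' (count: 3)
Total with prefix 're': 3

3


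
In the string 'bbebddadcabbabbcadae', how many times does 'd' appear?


Scanning 'bbebddadcabbabbcadae' for 'd':
  Position 4: 'd' -> MATCH (count: 1)
  Position 5: 'd' -> MATCH (count: 2)
  Position 7: 'd' -> MATCH (count: 3)
  Position 17: 'd' -> MATCH (count: 4)
Total occurrences of 'd': 4

4


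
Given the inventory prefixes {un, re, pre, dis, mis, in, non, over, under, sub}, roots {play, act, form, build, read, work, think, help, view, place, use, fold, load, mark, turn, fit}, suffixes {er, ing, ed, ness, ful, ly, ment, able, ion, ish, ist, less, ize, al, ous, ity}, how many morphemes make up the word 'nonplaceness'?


Segmenting 'nonplaceness' against the inventory:
  'non' -> prefix (morpheme 1)
  'place' -> root (morpheme 2)
  'ness' -> suffix (morpheme 3)
Total morphemes: 3

3


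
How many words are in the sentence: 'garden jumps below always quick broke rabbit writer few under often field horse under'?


Counting words by splitting on spaces:
  Word 1: 'garden'
  Word 2: 'jumps'
  Word 3: 'below'
  Word 4: 'always'
  Word 5: 'quick'
  Word 6: 'broke'
  Word 7: 'rabbit'
  Word 8: 'writer'
  Word 9: 'few'
  Word 10: 'under'
  Word 11: 'often'
  Word 12: 'field'
  Word 13: 'horse'
  Word 14: 'under'
Total words: 14

14


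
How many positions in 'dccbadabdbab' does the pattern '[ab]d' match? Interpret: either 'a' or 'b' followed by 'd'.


Pattern: [ab]d means either 'a' or 'b' followed by 'd'.
Scanning 'dccbadabdbab' position-by-position:
  Pos 0: window 'dc' -> no
  Pos 1: window 'cc' -> no
  Pos 2: window 'cb' -> no
  Pos 3: window 'ba' -> no
  Pos 4: window 'ad' -> MATCH
  Pos 5: window 'da' -> no
  Pos 6: window 'ab' -> no
  Pos 7: window 'bd' -> MATCH
  Pos 8: window 'db' -> no
  Pos 9: window 'ba' -> no
  Pos 10: window 'ab' -> no
  Pos 11: window 'b' -> no
Total matches: 2

2


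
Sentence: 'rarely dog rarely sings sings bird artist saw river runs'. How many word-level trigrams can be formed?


Word trigrams from [10] words:
  Trigram 1: (rarely dog rarely)
  Trigram 2: (dog rarely sings)
  Trigram 3: (rarely sings sings)
  Trigram 4: (sings sings bird)
  Trigram 5: (sings bird artist)
  Trigram 6: (bird artist saw)
  Trigram 7: (artist saw river)
  Trigram 8: (saw river runs)
Total word trigrams: 10 - 2 = 8

8


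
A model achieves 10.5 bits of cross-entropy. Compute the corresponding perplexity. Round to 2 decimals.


Perplexity formula: PP = 2^H
H = 10.5
PP = 2^10.5
Decompose: 2^10.5 = 2^10 * 2^0.5 = 2^10 * sqrt(2)
2^10 = 1024, sqrt(2) ~ 1.4142136
PP ~ 1024 * 1.4142136 = 1448.1547264
Rounded to 2 decimals: 1448.15

1448.15


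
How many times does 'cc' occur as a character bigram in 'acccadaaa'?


Scanning 'acccadaaa' for bigram 'cc':
  Position 0: 'ac' -> no
  Position 1: 'cc' -> MATCH
  Position 2: 'cc' -> MATCH
  Position 3: 'ca' -> no
  Position 4: 'ad' -> no
  Position 5: 'da' -> no
  Position 6: 'aa' -> no
  Position 7: 'aa' -> no
Total matches: 2

2


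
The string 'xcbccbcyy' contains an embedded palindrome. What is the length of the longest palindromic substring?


Scanning 'xcbccbcyy' for palindromic substrings.
Substring at positions 1-6: 'cbccbc'.
Check: reverse('cbccbc') = 'cbccbc' -> palindrome confirmed.
Neighbouring characters ('x' / 'y') break symmetry, so it cannot extend further.
No longer palindromic substring exists; longest length = 6

6


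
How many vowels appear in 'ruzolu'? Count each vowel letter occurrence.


Scanning each character of 'ruzolu':
  Position 1: 'r' -> consonant (running count: 0)
  Position 2: 'u' -> vowel (running count: 1)
  Position 3: 'z' -> consonant (running count: 1)
  Position 4: 'o' -> vowel (running count: 2)
  Position 5: 'l' -> consonant (running count: 2)
  Position 6: 'u' -> vowel (running count: 3)
Total vowels: 3

3


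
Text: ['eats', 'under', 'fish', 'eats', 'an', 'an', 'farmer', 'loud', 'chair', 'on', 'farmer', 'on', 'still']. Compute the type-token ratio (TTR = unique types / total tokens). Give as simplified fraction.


Tokens: 13
Unique types: ('an', 'chair', 'eats', 'farmer', 'fish', 'loud', 'on', 'still', 'under') = 9
TTR = 9/13
Already in lowest terms.

9/13


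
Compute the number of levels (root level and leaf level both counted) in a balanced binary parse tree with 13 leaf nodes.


In a balanced binary tree with n leaves the deepest leaf is ceil(log2(n)) edges below the root,
so counting node levels inclusive of root and leaves gives ceil(log2(n)) + 1 levels.
log2(13) = 3.7004
ceil(3.7004) = 4
levels = 4 + 1 = 5

5


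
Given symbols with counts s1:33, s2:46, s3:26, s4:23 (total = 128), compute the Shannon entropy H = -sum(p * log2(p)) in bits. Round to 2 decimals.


Computing entropy H = -sum(p_i * log2(p_i)):
  s1: p = 33/128 = 0.2578, -p*log2(p) = 0.5042
  s2: p = 46/128 = 0.3594, -p*log2(p) = 0.5306
  s3: p = 26/128 = 0.2031, -p*log2(p) = 0.4671
  s4: p = 23/128 = 0.1797, -p*log2(p) = 0.4450
H = sum of terms = 1.9469
Rounded to 2 decimals: 1.95

1.95


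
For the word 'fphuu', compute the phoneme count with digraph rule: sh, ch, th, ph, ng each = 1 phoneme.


Parsing 'fphuu' greedily, digraphs first:
  'f' -> consonant phoneme (phonemes so far: 1)
  'ph' -> digraph (1 consonant phoneme) (phonemes so far: 2)
  'u' -> vowel phoneme (phonemes so far: 3)
  'u' -> vowel phoneme (phonemes so far: 4)
Total phonemes: 4

4


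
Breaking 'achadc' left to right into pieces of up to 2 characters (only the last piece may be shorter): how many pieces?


'achadc' has 6 characters.
Chunking with max size 2:
  Chunk 1: 'ac' (positions 0-1)
  Chunk 2: 'ha' (positions 2-3)
  Chunk 3: 'dc' (positions 4-5)
Total chunks: ceil(6 / 2) = 3

3


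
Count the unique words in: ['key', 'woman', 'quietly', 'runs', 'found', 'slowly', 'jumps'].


Listing all tokens and tracking unique types:
  Token 1: 'key' -> NEW (unique so far: 1)
  Token 2: 'woman' -> NEW (unique so far: 2)
  Token 3: 'quietly' -> NEW (unique so far: 3)
  Token 4: 'runs' -> NEW (unique so far: 4)
  Token 5: 'found' -> NEW (unique so far: 5)
  Token 6: 'slowly' -> NEW (unique so far: 6)
  Token 7: 'jumps' -> NEW (unique so far: 7)
Unique types: ('found', 'jumps', 'key', 'quietly', 'runs', 'slowly', 'woman')
Vocabulary size: 7

7


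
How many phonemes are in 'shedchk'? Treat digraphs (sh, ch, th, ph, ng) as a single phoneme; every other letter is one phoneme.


Parsing 'shedchk' greedily, digraphs first:
  'sh' -> digraph (1 consonant phoneme) (phonemes so far: 1)
  'e' -> vowel phoneme (phonemes so far: 2)
  'd' -> consonant phoneme (phonemes so far: 3)
  'ch' -> digraph (1 consonant phoneme) (phonemes so far: 4)
  'k' -> consonant phoneme (phonemes so far: 5)
Total phonemes: 5

5


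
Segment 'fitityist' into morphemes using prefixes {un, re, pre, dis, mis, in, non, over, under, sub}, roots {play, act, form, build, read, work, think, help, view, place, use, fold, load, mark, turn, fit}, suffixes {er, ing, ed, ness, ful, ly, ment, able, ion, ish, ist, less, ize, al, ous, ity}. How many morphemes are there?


Segmenting 'fitityist' against the inventory:
  'fit' -> root (morpheme 1)
  'ity' -> suffix (morpheme 2)
  'ist' -> suffix (morpheme 3)
Total morphemes: 3

3


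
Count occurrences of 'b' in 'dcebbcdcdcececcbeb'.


Scanning 'dcebbcdcdcececcbeb' for 'b':
  Position 3: 'b' -> MATCH (count: 1)
  Position 4: 'b' -> MATCH (count: 2)
  Position 15: 'b' -> MATCH (count: 3)
  Position 17: 'b' -> MATCH (count: 4)
Total occurrences of 'b': 4

4


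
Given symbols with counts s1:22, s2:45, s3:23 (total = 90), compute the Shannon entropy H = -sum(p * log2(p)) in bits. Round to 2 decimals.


Computing entropy H = -sum(p_i * log2(p_i)):
  s1: p = 22/90 = 0.2444, -p*log2(p) = 0.4968
  s2: p = 45/90 = 0.5000, -p*log2(p) = 0.5000
  s3: p = 23/90 = 0.2556, -p*log2(p) = 0.5030
H = sum of terms = 1.4998
Rounded to 2 decimals: 1.50

1.50


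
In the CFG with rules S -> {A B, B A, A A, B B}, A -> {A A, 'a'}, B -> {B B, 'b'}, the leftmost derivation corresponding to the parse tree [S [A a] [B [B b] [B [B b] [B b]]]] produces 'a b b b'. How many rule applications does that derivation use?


Every bracketed nonterminal node [X ...] in the tree is produced by exactly one rule application.
Reading the tree off as a leftmost derivation:
  Step 1: S  =>  A B   (applied S -> A B)
  Step 2: A B  =>  a B   (applied A -> a)
  Step 3: a B  =>  a B B   (applied B -> B B)
  Step 4: a B B  =>  a b B   (applied B -> b)
  Step 5: a b B  =>  a b B B   (applied B -> B B)
  Step 6: a b B B  =>  a b b B   (applied B -> b)
  Step 7: a b b B  =>  a b b b   (applied B -> b)
Final yield: a b b b
Total rewrite steps: 7

7


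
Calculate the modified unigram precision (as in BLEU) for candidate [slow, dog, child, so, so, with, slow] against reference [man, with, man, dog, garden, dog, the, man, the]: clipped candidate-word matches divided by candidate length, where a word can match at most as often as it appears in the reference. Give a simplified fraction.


Reference word counts: {'dog': 2, 'garden': 1, 'man': 3, 'the': 2, 'with': 1}
Checking each candidate word (with clipping):
  'slow' -> not in reference -> no match (matches: 0)
  'dog' -> in reference (ref count 2, used 1/2) -> match (matches: 1)
  'child' -> not in reference -> no match (matches: 1)
  'so' -> not in reference -> no match (matches: 1)
  'so' -> not in reference -> no match (matches: 1)
  'with' -> in reference (ref count 1, used 1/1) -> match (matches: 2)
  'slow' -> not in reference -> no match (matches: 2)
Clipped matches: 2, Candidate length: 7
Precision = 2/7

2/7


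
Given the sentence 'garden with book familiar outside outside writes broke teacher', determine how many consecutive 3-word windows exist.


Word trigrams from [9] words:
  Trigram 1: (garden with book)
  Trigram 2: (with book familiar)
  Trigram 3: (book familiar outside)
  Trigram 4: (familiar outside outside)
  Trigram 5: (outside outside writes)
  Trigram 6: (outside writes broke)
  Trigram 7: (writes broke teacher)
Total word trigrams: 9 - 2 = 7

7


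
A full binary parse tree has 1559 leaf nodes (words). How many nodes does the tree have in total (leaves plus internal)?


Leaf nodes (terminals): 1559
Internal nodes = n - 1 = 1559 - 1 = 1558
Total = leaves + internal = 1559 + 1558 = 3117

3117


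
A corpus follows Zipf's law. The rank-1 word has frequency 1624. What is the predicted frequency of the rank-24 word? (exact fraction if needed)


Zipf's law: freq(rank) = f1 / rank
f1 = 1624, rank = 24
freq = 1624 / 24
GCD(1624, 24) = 8
Simplified: 203/3

203/3


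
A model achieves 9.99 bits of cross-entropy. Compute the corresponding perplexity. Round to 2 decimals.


Perplexity formula: PP = 2^H
H = 9.99
PP = 2^9.99
Decompose: 2^9.99 = 2^9 * 2^0.99
2^9 = 512, 2^0.99 ~ 1.9861850
PP ~ 512 * 1.9861850 = 1016.9267200
Rounded to 2 decimals: 1016.93

1016.93


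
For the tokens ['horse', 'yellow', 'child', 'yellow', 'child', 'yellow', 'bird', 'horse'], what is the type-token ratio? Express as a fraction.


Tokens: 8
Unique types: ('bird', 'child', 'horse', 'yellow') = 4
TTR = 4/8
Simplify: divide both by 4 -> 1/2
TTR = 1/2

1/2


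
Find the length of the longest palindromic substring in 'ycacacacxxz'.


Scanning 'ycacacacxxz' for palindromic substrings.
Substring at positions 1-7: 'cacacac'.
Check: reverse('cacacac') = 'cacacac' -> palindrome confirmed.
Neighbouring characters ('y' / 'x') break symmetry, so it cannot extend further.
No longer palindromic substring exists; longest length = 7

7


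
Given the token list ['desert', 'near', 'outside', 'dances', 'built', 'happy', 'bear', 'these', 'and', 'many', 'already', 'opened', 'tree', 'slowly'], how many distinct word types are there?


Listing all tokens and tracking unique types:
  Token 1: 'desert' -> NEW (unique so far: 1)
  Token 2: 'near' -> NEW (unique so far: 2)
  Token 3: 'outside' -> NEW (unique so far: 3)
  Token 4: 'dances' -> NEW (unique so far: 4)
  Token 5: 'built' -> NEW (unique so far: 5)
  Token 6: 'happy' -> NEW (unique so far: 6)
  Token 7: 'bear' -> NEW (unique so far: 7)
  Token 8: 'these' -> NEW (unique so far: 8)
  Token 9: 'and' -> NEW (unique so far: 9)
  Token 10: 'many' -> NEW (unique so far: 10)
  Token 11: 'already' -> NEW (unique so far: 11)
  Token 12: 'opened' -> NEW (unique so far: 12)
  Token 13: 'tree' -> NEW (unique so far: 13)
  Token 14: 'slowly' -> NEW (unique so far: 14)
Unique types: ('already', 'and', 'bear', 'built', 'dances', 'desert', 'happy', 'many', 'near', 'opened', 'outside', 'slowly', 'these', 'tree')
Vocabulary size: 14

14


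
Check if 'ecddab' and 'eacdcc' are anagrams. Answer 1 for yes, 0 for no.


Sort characters of 'ecddab': 'abcdde'
Sort characters of 'eacdcc': 'acccde'
Sorted forms differ -> they are NOT anagrams
Result: 0

0


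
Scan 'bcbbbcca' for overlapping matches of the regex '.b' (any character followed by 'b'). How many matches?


Pattern: .b means any character followed by 'b'.
Scanning 'bcbbbcca' position-by-position:
  Pos 0: window 'bc' -> no
  Pos 1: window 'cb' -> MATCH
  Pos 2: window 'bb' -> MATCH
  Pos 3: window 'bb' -> MATCH
  Pos 4: window 'bc' -> no
  Pos 5: window 'cc' -> no
  Pos 6: window 'ca' -> no
  Pos 7: window 'a' -> no
Total matches: 3

3


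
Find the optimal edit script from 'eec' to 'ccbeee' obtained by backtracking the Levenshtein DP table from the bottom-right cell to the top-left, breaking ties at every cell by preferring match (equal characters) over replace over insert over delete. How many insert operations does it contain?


Edit distance = 4. Backtracking from cell (3, 6) with preference match > replace > insert > delete,
then listing the resulting alignment 'eec' -> 'ccbeee' left to right:
  Step 1: insert 'c' [insertion #1]
  Step 2: insert 'c' [insertion #2]
  Step 3: insert 'b' [insertion #3]
  Step 4: keep 'e'
  Step 5: keep 'e'
  Step 6: replace c->e
Total insertions: 3

3


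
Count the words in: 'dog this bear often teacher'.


Counting words by splitting on spaces:
  Word 1: 'dog'
  Word 2: 'this'
  Word 3: 'bear'
  Word 4: 'often'
  Word 5: 'teacher'
Total words: 5

5


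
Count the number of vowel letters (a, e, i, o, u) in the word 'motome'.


Scanning each character of 'motome':
  Position 1: 'm' -> consonant (running count: 0)
  Position 2: 'o' -> vowel (running count: 1)
  Position 3: 't' -> consonant (running count: 1)
  Position 4: 'o' -> vowel (running count: 2)
  Position 5: 'm' -> consonant (running count: 2)
  Position 6: 'e' -> vowel (running count: 3)
Total vowels: 3

3


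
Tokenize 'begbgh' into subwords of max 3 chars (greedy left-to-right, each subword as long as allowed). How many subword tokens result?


'begbgh' has 6 characters.
Chunking with max size 3:
  Chunk 1: 'beg' (positions 0-2)
  Chunk 2: 'bgh' (positions 3-5)
Total chunks: ceil(6 / 3) = 2

2


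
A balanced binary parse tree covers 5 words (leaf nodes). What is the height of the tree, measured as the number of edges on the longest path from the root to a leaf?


In a balanced binary tree with n leaves the deepest leaf is ceil(log2(n)) edges below the root.
log2(5) = 2.3219
ceil(2.3219) = 3
height (edges) = 3

3


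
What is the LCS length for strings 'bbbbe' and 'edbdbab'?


DP table for LCS of 'bbbbe' and 'edbdbab':
       e  d  b  d  b  a  b
    0  0  0  0  0  0  0  0
  b 0  0  0  1  1  1  1  1
  b 0  0  0  1  1  2  2  2
  b 0  0  0  1  1  2  2  3
  b 0  0  0  1  1  2  2  3
  e 0  1  1  1  1  2  2  3
LCS: 'bbb'
LCS length = 3

3


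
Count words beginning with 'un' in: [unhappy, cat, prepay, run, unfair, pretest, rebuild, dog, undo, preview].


Checking each word for prefix 'un':
  'unhappy' -> YES, starts with 'un' (count: 1)
  'cat' -> no (count: 1)
  'prepay' -> no (count: 1)
  'run' -> no (count: 1)
  'unfair' -> YES, starts with 'un' (count: 2)
  'pretest' -> no (count: 2)
  'rebuild' -> no (count: 2)
  'dog' -> no (count: 2)
  'undo' -> YES, starts with 'un' (count: 3)
  'preview' -> no (count: 3)
Total with prefix 'un': 3

3


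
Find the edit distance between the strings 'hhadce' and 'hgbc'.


Building DP table for s1='hhadce' (len 6) and s2='hgbc' (len 4):
       h  g  b  c
    0  1  2  3  4
  h 1  0  1  2  3
  h 2  1  1  2  3
  a 3  2  2  2  3
  d 4  3  3  3  3
  c 5  4  4  4  3
  e 6  5  5  5  4
Edit distance = dp[6][4] = 4

4


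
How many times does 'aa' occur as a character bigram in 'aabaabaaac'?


Scanning 'aabaabaaac' for bigram 'aa':
  Position 0: 'aa' -> MATCH
  Position 1: 'ab' -> no
  Position 2: 'ba' -> no
  Position 3: 'aa' -> MATCH
  Position 4: 'ab' -> no
  Position 5: 'ba' -> no
  Position 6: 'aa' -> MATCH
  Position 7: 'aa' -> MATCH
  Position 8: 'ac' -> no
Total matches: 4

4


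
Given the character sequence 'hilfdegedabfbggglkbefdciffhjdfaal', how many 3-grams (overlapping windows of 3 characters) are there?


String 'hilfdegedabfbggglkbefdciffhjdfaal' has length L = 33.
Number of overlapping n-grams = L - n + 1
Substituting: 33 - 3 + 1 = 31

31
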